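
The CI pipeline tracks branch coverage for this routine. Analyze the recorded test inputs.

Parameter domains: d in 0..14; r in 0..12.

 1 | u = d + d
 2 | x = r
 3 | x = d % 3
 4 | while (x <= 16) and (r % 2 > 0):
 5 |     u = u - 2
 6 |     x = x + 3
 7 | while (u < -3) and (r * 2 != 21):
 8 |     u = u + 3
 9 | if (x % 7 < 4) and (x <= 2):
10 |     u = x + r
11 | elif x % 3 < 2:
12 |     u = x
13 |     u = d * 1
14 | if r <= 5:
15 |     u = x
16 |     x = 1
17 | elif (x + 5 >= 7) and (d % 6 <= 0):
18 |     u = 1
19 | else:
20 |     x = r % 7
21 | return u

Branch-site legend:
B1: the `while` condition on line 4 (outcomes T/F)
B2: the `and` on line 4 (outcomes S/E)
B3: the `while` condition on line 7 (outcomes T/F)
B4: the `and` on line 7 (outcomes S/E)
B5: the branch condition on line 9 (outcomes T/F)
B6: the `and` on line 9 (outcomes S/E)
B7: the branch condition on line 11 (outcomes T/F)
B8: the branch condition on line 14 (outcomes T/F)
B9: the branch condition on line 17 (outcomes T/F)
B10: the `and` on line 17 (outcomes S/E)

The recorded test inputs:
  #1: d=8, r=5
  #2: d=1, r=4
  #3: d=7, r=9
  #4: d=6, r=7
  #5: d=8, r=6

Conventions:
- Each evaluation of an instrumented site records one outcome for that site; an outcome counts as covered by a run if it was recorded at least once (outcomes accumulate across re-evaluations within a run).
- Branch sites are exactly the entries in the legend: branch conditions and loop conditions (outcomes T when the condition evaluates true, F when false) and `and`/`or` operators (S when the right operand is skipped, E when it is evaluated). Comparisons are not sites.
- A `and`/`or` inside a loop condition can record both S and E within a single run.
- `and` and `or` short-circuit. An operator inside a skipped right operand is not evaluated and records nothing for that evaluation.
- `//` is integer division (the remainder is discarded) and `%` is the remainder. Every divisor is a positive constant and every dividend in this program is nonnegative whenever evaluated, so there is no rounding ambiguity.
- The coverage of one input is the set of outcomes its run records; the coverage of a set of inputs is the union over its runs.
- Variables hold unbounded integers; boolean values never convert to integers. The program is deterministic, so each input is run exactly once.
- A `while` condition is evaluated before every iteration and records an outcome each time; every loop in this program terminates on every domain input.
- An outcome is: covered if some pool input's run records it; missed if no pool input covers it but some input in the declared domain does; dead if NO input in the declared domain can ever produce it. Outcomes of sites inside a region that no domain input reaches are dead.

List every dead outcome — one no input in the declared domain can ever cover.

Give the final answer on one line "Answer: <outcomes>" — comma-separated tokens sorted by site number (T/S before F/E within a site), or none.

checking every outcome against all 195 domain inputs:
  reachable outcomes have witnesses, e.g. B1=T (e.g. d=0, r=1), B1=F (e.g. d=0, r=0), B2=S (e.g. d=0, r=1), B2=E (e.g. d=0, r=0)

Answer: none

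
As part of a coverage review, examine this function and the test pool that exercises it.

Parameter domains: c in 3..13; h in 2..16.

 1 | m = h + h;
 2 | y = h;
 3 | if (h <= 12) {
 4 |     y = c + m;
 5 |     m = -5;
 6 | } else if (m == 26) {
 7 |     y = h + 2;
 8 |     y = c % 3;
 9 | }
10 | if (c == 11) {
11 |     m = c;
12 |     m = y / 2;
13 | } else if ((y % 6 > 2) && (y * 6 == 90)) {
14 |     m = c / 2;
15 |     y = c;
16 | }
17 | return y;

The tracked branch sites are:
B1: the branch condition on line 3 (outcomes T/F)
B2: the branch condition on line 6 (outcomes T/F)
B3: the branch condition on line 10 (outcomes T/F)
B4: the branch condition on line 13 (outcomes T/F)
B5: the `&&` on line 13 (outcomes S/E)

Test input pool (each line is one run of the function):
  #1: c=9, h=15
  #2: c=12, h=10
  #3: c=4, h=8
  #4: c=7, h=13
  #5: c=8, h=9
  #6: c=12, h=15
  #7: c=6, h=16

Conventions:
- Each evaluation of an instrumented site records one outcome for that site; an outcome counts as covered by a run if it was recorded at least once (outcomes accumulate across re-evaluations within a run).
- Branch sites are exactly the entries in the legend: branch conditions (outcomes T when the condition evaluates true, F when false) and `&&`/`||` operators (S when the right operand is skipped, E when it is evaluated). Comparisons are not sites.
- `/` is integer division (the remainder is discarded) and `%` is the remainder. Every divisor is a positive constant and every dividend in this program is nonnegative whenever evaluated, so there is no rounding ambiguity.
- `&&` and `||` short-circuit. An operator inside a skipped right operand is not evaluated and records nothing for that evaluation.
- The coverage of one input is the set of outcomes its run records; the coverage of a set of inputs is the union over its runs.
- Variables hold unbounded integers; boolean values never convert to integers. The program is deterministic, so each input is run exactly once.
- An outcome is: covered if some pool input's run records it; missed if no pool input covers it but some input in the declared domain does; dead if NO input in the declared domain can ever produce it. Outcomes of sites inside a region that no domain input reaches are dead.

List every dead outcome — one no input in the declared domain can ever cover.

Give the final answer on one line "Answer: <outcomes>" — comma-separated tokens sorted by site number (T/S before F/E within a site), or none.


checking every outcome against all 165 domain inputs:
  reachable outcomes have witnesses, e.g. B1=T (e.g. c=3, h=2), B1=F (e.g. c=3, h=13), B2=T (e.g. c=3, h=13), B2=F (e.g. c=3, h=14)
Answer: none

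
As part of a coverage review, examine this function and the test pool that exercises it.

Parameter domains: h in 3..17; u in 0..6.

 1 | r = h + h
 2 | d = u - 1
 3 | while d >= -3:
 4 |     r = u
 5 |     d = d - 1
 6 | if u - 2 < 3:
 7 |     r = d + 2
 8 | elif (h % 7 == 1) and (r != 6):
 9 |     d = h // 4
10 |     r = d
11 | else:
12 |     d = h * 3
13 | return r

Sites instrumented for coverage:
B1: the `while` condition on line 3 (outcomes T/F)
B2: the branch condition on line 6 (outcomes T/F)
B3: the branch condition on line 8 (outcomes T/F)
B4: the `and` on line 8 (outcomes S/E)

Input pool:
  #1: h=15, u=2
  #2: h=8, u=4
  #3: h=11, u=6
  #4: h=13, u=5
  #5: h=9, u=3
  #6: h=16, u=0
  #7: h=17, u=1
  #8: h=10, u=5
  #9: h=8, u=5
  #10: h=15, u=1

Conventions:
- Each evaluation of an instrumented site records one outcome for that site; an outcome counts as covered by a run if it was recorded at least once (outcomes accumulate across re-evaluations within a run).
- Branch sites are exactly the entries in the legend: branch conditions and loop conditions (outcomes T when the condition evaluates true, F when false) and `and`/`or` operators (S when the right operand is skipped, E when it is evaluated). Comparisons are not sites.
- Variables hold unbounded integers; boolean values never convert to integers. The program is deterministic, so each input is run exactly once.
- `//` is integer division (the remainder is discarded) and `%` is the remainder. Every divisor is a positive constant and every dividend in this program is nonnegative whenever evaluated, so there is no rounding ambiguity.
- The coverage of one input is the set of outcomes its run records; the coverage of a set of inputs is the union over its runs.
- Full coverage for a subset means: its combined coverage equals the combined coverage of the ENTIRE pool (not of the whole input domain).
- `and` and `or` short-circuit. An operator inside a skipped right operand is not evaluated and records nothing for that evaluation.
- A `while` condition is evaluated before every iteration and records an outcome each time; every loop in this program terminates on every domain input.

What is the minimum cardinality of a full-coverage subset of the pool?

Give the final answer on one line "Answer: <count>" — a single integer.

#1 (h=15, u=2) -> B1->T, B1->T, B1->T, B1->T, B1->T, B1->F, B2->T; covered: B1=T, B1=F, B2=T
#2 (h=8, u=4) -> B1->T, B1->T, B1->T, B1->T, B1->T, B1->T, B1->T, B1->F, B2->T; covered: B1=T, B1=F, B2=T
#3 (h=11, u=6) -> B1->T, B1->T, B1->T, B1->T, B1->T, B1->T, B1->T, B1->T, B1->T, B1->F, B2->F, B4->S, B3->F; covered: B1=T, B1=F, B2=F, B3=F, B4=S
#4 (h=13, u=5) -> B1->T, B1->T, B1->T, B1->T, B1->T, B1->T, B1->T, B1->T, B1->F, B2->F, B4->S, B3->F; covered: B1=T, B1=F, B2=F, B3=F, B4=S
#5 (h=9, u=3) -> B1->T, B1->T, B1->T, B1->T, B1->T, B1->T, B1->F, B2->T; covered: B1=T, B1=F, B2=T
#6 (h=16, u=0) -> B1->T, B1->T, B1->T, B1->F, B2->T; covered: B1=T, B1=F, B2=T
#7 (h=17, u=1) -> B1->T, B1->T, B1->T, B1->T, B1->F, B2->T; covered: B1=T, B1=F, B2=T
#8 (h=10, u=5) -> B1->T, B1->T, B1->T, B1->T, B1->T, B1->T, B1->T, B1->T, B1->F, B2->F, B4->S, B3->F; covered: B1=T, B1=F, B2=F, B3=F, B4=S
#9 (h=8, u=5) -> B1->T, B1->T, B1->T, B1->T, B1->T, B1->T, B1->T, B1->T, B1->F, B2->F, B4->E, B3->T; covered: B1=T, B1=F, B2=F, B3=T, B4=E
#10 (h=15, u=1) -> B1->T, B1->T, B1->T, B1->T, B1->F, B2->T; covered: B1=T, B1=F, B2=T
pool-wide coverage (8 outcomes): B1=T, B1=F, B2=T, B2=F, B3=T, B3=F, B4=S, B4=E
size 1 is not enough: best union over all size-1 subsets is 5/8
size 2 is not enough: best union over all size-2 subsets is 7/8
the canonical winner is {1, 3, 9}: size 3, full 8-outcome coverage, earliest index list among size-3 covers

Answer: 3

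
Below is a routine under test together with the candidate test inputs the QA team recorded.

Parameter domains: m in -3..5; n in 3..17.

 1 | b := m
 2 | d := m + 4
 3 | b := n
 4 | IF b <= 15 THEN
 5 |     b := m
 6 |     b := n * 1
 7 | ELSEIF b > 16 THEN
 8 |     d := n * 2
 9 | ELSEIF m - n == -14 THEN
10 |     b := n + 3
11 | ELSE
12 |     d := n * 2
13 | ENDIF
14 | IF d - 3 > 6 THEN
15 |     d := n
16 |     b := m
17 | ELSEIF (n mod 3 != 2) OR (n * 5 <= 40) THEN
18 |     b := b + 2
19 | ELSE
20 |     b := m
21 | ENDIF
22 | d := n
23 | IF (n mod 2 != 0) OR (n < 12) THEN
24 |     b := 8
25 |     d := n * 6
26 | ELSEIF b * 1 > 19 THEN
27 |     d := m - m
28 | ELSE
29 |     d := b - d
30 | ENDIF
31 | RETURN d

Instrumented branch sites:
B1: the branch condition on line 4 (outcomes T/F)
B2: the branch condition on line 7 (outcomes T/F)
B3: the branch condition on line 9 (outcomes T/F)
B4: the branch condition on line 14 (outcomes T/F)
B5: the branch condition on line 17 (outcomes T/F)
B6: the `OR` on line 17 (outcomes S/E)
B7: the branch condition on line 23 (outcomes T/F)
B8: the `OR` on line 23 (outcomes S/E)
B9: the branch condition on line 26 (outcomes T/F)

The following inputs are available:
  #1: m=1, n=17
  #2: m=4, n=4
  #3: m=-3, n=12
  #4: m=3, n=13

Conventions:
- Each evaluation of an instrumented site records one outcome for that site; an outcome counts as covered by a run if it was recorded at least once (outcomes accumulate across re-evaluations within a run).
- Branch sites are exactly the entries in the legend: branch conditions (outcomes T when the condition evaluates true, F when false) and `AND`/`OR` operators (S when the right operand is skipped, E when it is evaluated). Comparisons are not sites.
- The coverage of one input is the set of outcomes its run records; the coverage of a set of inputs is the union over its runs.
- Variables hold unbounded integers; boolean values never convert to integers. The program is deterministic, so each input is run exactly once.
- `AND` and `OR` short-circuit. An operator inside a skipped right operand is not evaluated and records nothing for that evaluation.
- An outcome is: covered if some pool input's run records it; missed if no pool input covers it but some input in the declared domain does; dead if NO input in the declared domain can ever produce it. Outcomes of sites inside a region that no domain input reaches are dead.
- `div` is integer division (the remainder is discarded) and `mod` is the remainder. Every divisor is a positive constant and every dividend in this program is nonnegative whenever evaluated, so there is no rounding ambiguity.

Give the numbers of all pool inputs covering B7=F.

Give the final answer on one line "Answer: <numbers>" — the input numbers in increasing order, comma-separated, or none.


input #1 (m=1, n=17): never hits B7=F
input #2 (m=4, n=4): never hits B7=F
input #3 (m=-3, n=12): hits B7=F
input #4 (m=3, n=13): never hits B7=F
Answer: 3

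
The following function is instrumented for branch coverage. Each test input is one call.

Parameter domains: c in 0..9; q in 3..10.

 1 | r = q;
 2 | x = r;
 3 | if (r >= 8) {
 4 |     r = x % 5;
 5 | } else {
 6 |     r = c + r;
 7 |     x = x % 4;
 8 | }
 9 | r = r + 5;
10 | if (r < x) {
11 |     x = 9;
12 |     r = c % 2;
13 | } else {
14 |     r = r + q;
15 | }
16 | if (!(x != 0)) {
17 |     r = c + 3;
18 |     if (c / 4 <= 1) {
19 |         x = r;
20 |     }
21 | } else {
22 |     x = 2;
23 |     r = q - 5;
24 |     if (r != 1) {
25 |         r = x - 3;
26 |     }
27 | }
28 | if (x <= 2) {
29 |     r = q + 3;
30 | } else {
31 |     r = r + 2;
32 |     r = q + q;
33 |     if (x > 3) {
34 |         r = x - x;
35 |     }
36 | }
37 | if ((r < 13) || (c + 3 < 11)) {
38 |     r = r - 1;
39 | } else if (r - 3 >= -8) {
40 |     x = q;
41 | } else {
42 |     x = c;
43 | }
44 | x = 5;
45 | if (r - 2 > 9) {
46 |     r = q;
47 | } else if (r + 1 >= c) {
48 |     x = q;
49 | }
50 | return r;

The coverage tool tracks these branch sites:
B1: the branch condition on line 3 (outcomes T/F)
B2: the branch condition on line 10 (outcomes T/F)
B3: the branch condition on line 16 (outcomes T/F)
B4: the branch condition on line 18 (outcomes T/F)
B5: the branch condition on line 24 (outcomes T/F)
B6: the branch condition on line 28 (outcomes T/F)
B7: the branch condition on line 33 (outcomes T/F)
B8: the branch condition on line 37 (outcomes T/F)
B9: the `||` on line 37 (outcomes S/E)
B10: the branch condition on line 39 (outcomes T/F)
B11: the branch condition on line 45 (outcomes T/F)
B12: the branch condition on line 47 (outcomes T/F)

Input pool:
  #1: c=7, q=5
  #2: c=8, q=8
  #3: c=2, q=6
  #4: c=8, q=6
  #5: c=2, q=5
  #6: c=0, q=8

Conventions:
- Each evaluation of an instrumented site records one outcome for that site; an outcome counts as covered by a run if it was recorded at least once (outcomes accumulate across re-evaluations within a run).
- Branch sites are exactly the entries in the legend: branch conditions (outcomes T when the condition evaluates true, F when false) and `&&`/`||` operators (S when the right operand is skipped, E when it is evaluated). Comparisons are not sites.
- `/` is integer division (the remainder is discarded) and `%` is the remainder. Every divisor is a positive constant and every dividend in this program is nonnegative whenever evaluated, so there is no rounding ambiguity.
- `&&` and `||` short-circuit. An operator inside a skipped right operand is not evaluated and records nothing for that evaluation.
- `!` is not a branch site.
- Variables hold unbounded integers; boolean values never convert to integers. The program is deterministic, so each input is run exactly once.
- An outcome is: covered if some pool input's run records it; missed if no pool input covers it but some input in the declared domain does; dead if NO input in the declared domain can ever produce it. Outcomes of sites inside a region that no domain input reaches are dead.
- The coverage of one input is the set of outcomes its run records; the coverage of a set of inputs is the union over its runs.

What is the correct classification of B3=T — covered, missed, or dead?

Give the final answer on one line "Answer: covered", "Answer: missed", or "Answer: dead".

no pool input records B3=T
but domain input (c=0, q=4) does record it -> reachable, so missed

Answer: missed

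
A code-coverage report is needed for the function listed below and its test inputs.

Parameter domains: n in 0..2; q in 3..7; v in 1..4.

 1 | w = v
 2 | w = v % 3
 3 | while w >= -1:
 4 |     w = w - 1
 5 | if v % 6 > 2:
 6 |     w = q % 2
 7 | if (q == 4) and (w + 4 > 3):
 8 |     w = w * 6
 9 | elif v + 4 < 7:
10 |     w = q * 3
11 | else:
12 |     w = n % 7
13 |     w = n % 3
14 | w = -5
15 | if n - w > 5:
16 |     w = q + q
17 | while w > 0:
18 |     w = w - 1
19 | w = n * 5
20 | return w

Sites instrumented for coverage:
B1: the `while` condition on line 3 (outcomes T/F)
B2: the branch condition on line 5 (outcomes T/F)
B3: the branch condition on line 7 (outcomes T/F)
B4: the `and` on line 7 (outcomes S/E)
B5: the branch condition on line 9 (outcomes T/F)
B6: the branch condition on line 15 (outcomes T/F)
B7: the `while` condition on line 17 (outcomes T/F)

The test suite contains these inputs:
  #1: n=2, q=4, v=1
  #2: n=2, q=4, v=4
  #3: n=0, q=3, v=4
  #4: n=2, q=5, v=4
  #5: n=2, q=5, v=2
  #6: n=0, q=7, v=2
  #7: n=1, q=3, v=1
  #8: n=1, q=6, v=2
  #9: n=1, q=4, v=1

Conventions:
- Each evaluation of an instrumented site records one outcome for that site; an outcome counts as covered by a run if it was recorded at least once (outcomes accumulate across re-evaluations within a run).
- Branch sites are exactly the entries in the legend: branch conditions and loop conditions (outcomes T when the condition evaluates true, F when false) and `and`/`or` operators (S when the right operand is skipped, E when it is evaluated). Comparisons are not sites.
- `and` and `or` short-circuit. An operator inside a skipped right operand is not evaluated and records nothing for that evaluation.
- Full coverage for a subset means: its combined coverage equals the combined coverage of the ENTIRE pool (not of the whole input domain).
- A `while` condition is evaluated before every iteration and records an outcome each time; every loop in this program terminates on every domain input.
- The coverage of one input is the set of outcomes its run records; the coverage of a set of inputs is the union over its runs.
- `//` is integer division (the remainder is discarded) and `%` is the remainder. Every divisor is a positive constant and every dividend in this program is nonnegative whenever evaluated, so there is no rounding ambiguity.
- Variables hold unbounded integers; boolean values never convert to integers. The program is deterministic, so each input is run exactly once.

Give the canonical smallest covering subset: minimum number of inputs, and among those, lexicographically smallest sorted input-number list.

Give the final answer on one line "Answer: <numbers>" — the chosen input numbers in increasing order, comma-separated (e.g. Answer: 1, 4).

input #1 (n=2, q=4, v=1): covers B1=T, B1=F, B2=F, B3=F, B4=E, B5=T, B6=T, B7=T, B7=F
input #2 (n=2, q=4, v=4): covers B1=T, B1=F, B2=T, B3=T, B4=E, B6=T, B7=T, B7=F
input #3 (n=0, q=3, v=4): covers B1=T, B1=F, B2=T, B3=F, B4=S, B5=F, B6=F, B7=F
input #4 (n=2, q=5, v=4): covers B1=T, B1=F, B2=T, B3=F, B4=S, B5=F, B6=T, B7=T, B7=F
input #5 (n=2, q=5, v=2): covers B1=T, B1=F, B2=F, B3=F, B4=S, B5=T, B6=T, B7=T, B7=F
input #6 (n=0, q=7, v=2): covers B1=T, B1=F, B2=F, B3=F, B4=S, B5=T, B6=F, B7=F
input #7 (n=1, q=3, v=1): covers B1=T, B1=F, B2=F, B3=F, B4=S, B5=T, B6=T, B7=T, B7=F
input #8 (n=1, q=6, v=2): covers B1=T, B1=F, B2=F, B3=F, B4=S, B5=T, B6=T, B7=T, B7=F
input #9 (n=1, q=4, v=1): covers B1=T, B1=F, B2=F, B3=F, B4=E, B5=T, B6=T, B7=T, B7=F
together the pool reaches 14 outcomes: B1=T, B1=F, B2=T, B2=F, B3=T, B3=F, B4=S, B4=E, B5=T, B5=F, B6=T, B6=F, B7=T, B7=F
checked all size-1 subsets: none covers 14 outcomes (max 9/14)
checked all size-2 subsets: none covers 14 outcomes (max 13/14)
inputs {1, 2, 3} (size 3) cover everything; no size-3 subset with a lexicographically smaller index list covers all 14

Answer: 1, 2, 3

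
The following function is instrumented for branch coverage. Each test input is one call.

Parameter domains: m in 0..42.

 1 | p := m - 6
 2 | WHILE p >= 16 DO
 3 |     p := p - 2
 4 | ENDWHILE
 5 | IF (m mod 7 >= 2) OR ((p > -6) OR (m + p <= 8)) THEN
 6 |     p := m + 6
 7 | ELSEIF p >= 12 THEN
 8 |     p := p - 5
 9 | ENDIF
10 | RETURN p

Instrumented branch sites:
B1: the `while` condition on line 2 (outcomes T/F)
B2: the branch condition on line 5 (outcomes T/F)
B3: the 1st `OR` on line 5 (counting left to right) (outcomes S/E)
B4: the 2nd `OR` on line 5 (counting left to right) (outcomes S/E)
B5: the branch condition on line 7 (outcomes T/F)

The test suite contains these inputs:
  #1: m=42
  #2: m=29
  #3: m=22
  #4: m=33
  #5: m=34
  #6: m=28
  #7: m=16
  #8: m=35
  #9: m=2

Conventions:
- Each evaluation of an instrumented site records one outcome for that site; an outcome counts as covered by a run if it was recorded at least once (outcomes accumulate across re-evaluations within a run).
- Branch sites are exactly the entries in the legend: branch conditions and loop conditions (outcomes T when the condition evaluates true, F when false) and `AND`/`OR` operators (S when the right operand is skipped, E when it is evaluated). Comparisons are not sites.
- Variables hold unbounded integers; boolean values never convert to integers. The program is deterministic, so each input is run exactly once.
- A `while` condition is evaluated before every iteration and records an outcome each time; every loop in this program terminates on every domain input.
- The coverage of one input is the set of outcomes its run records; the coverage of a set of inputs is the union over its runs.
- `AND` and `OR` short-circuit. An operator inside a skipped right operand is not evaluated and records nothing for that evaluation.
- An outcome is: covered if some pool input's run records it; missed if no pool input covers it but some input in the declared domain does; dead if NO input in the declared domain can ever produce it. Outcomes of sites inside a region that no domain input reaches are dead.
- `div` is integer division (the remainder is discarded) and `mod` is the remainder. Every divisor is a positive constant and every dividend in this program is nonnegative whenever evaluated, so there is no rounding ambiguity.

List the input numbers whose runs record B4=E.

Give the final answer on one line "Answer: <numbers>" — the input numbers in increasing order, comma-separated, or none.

input #1 (m=42): does not record B4=E
input #2 (m=29): does not record B4=E
input #3 (m=22): does not record B4=E
input #4 (m=33): does not record B4=E
input #5 (m=34): does not record B4=E
input #6 (m=28): does not record B4=E
input #7 (m=16): does not record B4=E
input #8 (m=35): does not record B4=E
input #9 (m=2): does not record B4=E

Answer: none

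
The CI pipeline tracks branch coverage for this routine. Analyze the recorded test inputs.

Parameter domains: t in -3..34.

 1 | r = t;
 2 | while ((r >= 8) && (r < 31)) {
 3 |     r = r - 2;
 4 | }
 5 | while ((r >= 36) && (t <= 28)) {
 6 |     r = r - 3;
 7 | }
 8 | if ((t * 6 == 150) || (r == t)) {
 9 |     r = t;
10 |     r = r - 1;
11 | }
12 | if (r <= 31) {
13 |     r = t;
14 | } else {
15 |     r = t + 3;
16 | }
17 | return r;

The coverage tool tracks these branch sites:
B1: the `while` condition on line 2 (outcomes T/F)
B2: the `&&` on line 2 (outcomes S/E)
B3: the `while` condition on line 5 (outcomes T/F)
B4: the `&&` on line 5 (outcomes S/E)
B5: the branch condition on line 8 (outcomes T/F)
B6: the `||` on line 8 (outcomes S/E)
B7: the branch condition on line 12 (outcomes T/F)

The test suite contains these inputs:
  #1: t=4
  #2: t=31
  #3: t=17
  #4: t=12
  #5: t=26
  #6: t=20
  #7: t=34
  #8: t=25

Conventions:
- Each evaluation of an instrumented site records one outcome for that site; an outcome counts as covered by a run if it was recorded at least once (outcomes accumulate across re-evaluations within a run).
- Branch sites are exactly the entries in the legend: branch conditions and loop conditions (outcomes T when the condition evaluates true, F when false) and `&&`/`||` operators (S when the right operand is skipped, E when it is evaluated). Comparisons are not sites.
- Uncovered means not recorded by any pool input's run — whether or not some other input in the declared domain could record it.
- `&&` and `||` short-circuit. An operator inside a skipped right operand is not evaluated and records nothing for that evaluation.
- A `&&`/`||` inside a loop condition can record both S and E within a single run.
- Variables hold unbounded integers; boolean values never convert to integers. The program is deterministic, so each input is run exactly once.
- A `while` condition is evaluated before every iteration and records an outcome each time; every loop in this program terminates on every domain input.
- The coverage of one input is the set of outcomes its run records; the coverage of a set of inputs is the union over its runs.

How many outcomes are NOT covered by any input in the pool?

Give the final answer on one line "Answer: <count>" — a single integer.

test 1 (t=4) hits B1=F, B2=S, B3=F, B4=S, B5=T, B6=E, B7=T
test 2 (t=31) hits B1=F, B2=E, B3=F, B4=S, B5=T, B6=E, B7=T
test 3 (t=17) hits B1=T, B1=F, B2=S, B2=E, B3=F, B4=S, B5=F, B6=E, B7=T
test 4 (t=12) hits B1=T, B1=F, B2=S, B2=E, B3=F, B4=S, B5=F, B6=E, B7=T
test 5 (t=26) hits B1=T, B1=F, B2=S, B2=E, B3=F, B4=S, B5=F, B6=E, B7=T
test 6 (t=20) hits B1=T, B1=F, B2=S, B2=E, B3=F, B4=S, B5=F, B6=E, B7=T
test 7 (t=34) hits B1=F, B2=E, B3=F, B4=S, B5=T, B6=E, B7=F
test 8 (t=25) hits B1=T, B1=F, B2=S, B2=E, B3=F, B4=S, B5=T, B6=S, B7=T
union over the pool: B1=T, B1=F, B2=S, B2=E, B3=F, B4=S, B5=T, B5=F, B6=S, B6=E, B7=T, B7=F
uncovered (2 of 14): B3=T, B4=E

Answer: 2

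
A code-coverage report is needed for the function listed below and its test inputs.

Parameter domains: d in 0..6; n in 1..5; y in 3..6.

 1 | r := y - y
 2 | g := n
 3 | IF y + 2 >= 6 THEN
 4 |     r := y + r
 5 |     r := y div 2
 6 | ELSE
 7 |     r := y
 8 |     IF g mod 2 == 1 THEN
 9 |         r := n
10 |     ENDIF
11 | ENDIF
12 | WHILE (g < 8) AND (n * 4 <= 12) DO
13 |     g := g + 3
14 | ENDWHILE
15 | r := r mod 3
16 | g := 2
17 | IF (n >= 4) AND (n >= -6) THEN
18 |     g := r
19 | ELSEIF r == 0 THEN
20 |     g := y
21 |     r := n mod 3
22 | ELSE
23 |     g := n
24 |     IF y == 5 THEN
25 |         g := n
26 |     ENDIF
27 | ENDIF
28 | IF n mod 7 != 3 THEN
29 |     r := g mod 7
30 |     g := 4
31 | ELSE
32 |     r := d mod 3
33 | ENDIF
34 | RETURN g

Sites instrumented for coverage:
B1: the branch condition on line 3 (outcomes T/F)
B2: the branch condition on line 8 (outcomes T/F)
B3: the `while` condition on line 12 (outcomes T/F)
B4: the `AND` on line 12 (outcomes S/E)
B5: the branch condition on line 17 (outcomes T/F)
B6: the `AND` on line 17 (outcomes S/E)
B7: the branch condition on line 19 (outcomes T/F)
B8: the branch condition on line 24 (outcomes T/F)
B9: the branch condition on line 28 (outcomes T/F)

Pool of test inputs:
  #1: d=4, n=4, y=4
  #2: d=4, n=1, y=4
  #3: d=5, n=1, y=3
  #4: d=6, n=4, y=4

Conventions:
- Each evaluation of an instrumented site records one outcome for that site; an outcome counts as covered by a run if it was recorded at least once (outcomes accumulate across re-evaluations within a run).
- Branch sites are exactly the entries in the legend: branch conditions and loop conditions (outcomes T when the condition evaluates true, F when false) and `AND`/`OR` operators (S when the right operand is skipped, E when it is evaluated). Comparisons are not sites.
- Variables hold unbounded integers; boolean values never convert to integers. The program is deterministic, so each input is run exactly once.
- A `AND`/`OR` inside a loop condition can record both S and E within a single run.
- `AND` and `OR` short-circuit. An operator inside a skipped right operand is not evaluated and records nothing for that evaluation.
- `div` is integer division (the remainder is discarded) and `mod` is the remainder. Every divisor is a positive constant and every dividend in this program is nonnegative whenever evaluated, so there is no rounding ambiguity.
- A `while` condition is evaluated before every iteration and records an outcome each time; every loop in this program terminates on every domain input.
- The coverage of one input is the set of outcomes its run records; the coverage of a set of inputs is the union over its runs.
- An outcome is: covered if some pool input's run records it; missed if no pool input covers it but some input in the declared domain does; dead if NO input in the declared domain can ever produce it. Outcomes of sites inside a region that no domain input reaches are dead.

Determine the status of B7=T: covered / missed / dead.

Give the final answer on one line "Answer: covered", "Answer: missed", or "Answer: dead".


no pool input records B7=T
but domain input (d=0, n=1, y=6) does record it -> reachable, so missed
Answer: missed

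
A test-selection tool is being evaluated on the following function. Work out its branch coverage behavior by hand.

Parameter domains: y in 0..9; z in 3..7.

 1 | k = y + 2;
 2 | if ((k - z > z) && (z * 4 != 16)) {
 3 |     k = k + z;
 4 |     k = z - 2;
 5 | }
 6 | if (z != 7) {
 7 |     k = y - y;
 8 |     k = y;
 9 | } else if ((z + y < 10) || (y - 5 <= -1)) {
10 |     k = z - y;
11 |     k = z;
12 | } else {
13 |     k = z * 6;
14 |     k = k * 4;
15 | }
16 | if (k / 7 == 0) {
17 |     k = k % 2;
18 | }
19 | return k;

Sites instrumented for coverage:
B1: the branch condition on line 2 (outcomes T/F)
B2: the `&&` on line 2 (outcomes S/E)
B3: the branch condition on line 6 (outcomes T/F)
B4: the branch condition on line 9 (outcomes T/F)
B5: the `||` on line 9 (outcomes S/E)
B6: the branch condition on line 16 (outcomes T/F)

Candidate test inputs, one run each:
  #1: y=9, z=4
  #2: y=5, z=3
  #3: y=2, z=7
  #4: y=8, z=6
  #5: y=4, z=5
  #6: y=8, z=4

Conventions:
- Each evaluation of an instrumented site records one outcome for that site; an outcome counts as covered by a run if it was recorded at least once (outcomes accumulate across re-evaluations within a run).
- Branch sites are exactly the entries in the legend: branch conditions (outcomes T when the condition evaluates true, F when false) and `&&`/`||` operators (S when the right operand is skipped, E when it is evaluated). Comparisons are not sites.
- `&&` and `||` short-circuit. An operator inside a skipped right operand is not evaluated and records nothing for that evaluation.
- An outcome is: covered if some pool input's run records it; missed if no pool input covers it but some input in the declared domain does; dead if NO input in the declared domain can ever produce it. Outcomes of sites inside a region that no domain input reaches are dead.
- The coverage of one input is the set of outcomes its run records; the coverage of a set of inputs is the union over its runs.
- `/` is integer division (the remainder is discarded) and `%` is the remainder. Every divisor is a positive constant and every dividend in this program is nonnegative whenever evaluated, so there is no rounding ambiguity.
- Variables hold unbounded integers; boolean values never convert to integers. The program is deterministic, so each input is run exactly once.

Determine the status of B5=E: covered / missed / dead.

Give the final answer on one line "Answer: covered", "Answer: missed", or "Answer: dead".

no pool input records B5=E
but domain input (y=3, z=7) does record it -> reachable, so missed

Answer: missed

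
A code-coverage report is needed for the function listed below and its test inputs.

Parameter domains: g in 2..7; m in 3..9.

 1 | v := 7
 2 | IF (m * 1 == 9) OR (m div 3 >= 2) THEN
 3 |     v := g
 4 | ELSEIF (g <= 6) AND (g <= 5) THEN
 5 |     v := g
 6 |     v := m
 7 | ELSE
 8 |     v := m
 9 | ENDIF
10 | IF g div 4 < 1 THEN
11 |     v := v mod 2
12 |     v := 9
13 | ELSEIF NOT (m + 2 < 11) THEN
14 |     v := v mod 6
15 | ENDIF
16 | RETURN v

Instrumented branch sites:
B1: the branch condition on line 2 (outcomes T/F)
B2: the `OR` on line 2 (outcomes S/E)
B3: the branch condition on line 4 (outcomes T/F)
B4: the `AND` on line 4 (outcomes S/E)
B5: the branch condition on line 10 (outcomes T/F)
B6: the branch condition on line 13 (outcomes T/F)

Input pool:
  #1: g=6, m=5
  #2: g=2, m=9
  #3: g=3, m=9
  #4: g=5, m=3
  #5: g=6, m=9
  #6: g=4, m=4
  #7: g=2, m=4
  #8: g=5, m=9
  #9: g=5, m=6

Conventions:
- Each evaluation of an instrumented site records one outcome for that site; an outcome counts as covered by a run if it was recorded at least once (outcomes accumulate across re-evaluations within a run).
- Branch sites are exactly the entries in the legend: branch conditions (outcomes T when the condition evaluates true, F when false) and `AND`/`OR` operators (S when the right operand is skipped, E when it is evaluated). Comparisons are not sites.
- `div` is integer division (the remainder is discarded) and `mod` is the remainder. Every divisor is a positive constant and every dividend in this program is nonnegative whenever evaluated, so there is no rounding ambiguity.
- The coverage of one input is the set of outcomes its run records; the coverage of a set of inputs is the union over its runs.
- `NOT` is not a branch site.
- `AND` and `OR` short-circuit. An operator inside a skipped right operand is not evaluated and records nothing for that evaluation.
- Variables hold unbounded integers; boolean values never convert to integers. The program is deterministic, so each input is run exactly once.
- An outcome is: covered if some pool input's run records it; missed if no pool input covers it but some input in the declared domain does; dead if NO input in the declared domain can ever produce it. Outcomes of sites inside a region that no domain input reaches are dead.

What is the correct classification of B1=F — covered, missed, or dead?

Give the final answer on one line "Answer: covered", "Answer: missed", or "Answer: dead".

B1=F is recorded by pool input(s) 1, 4, 6, 7 -> covered

Answer: covered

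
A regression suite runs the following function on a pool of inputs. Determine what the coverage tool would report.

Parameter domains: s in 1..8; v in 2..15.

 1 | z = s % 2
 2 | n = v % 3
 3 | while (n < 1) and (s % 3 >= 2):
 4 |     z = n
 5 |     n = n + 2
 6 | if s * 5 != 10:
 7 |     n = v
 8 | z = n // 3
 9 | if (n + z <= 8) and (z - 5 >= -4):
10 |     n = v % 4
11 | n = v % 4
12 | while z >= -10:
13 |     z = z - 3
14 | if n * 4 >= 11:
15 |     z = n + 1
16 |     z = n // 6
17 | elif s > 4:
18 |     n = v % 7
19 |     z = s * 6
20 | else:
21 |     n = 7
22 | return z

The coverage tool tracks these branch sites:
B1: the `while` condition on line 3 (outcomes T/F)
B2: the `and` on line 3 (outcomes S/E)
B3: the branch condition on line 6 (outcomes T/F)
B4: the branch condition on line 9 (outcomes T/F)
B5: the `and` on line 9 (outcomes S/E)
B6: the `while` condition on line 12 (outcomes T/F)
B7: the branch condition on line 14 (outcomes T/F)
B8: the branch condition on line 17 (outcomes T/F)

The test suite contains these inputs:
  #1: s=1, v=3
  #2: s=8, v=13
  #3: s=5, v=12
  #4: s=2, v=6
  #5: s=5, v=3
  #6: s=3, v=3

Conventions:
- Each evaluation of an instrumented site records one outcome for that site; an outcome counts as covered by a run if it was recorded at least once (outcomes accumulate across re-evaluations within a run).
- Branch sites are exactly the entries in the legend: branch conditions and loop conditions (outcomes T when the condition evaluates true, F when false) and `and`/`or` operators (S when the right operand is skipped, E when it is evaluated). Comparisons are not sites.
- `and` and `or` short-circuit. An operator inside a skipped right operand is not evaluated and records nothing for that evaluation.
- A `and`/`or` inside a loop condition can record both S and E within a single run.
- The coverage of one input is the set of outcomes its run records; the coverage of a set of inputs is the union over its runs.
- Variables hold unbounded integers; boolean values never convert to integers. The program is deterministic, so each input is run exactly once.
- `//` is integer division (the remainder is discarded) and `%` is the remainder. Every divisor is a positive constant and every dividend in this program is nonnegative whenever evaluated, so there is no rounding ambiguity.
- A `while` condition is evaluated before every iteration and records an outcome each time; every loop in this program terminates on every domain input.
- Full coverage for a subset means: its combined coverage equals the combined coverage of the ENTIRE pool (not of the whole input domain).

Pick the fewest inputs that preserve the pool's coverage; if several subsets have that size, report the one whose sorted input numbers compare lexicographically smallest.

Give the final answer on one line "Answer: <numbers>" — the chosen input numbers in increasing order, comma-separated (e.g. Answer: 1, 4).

input #1, s=1, v=3: events B2->E, B1->F, B3->T, B5->E, B4->T, B6->T, B6->T, B6->T, B6->T, B6->F, B7->T; outcomes B1=F, B2=E, B3=T, B4=T, B5=E, B6=T, B6=F, B7=T
input #2, s=8, v=13: events B2->S, B1->F, B3->T, B5->S, B4->F, B6->T, B6->T, B6->T, B6->T, B6->T, B6->F, B7->F, B8->T; outcomes B1=F, B2=S, B3=T, B4=F, B5=S, B6=T, B6=F, B7=F, B8=T
input #3, s=5, v=12: events B2->E, B1->T, B2->S, B1->F, B3->T, B5->S, B4->F, B6->T, B6->T, B6->T, B6->T, B6->T, B6->F, B7->F, ...; outcomes B1=T, B1=F, B2=S, B2=E, B3=T, B4=F, B5=S, B6=T, B6=F, B7=F, B8=T
input #4, s=2, v=6: events B2->E, B1->T, B2->S, B1->F, B3->F, B5->E, B4->F, B6->T, B6->T, B6->T, B6->T, B6->F, B7->F, B8->F; outcomes B1=T, B1=F, B2=S, B2=E, B3=F, B4=F, B5=E, B6=T, B6=F, B7=F, B8=F
input #5, s=5, v=3: events B2->E, B1->T, B2->S, B1->F, B3->T, B5->E, B4->T, B6->T, B6->T, B6->T, B6->T, B6->F, B7->T; outcomes B1=T, B1=F, B2=S, B2=E, B3=T, B4=T, B5=E, B6=T, B6=F, B7=T
input #6, s=3, v=3: events B2->E, B1->F, B3->T, B5->E, B4->T, B6->T, B6->T, B6->T, B6->T, B6->F, B7->T; outcomes B1=F, B2=E, B3=T, B4=T, B5=E, B6=T, B6=F, B7=T
the full pool covers 16 outcomes: B1=T, B1=F, B2=S, B2=E, B3=T, B3=F, B4=T, B4=F, B5=S, B5=E, B6=T, B6=F, B7=T, B7=F, B8=T, B8=F
size 1 is not enough: best union over all size-1 subsets is 11/16
size 2 is not enough: best union over all size-2 subsets is 14/16
size 3: inputs {1, 2, 4} cover all 16 outcomes, and no lexicographically smaller subset of this size does

Answer: 1, 2, 4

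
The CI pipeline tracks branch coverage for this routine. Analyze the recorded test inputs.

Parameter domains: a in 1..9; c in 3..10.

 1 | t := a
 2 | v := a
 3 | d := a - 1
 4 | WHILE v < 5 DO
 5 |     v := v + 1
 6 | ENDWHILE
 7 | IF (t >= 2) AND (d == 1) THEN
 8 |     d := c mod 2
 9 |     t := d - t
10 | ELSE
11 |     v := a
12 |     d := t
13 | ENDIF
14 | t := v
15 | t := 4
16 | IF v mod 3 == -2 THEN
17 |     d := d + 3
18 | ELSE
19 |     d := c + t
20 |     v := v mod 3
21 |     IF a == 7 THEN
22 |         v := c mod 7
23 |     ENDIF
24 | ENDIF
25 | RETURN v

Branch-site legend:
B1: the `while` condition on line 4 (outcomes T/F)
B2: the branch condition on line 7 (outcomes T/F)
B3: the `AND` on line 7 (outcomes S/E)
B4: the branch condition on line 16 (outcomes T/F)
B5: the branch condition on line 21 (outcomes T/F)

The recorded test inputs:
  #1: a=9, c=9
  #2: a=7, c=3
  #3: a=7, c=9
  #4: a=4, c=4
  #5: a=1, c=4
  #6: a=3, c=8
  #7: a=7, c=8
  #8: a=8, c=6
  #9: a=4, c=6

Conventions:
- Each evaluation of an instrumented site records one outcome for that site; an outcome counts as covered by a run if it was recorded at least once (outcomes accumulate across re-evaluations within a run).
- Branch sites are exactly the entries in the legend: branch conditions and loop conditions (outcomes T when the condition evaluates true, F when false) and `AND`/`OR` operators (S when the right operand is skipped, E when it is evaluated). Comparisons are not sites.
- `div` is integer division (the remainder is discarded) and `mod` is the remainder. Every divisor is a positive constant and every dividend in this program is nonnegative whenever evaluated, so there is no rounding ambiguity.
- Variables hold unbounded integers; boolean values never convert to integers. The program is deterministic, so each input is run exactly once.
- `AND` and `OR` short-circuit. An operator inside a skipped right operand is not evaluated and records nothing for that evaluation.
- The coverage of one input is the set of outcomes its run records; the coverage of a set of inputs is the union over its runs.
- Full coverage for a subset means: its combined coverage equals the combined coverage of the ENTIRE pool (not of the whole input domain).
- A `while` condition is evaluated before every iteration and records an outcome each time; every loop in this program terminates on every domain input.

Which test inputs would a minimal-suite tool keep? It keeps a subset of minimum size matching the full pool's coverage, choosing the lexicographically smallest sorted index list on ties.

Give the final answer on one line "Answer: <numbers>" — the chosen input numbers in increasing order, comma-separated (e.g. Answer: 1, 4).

test 1 (a=9, c=9) fires B1->F, B3->E, B2->F, B4->F, B5->F; hits B1=F, B2=F, B3=E, B4=F, B5=F
test 2 (a=7, c=3) fires B1->F, B3->E, B2->F, B4->F, B5->T; hits B1=F, B2=F, B3=E, B4=F, B5=T
test 3 (a=7, c=9) fires B1->F, B3->E, B2->F, B4->F, B5->T; hits B1=F, B2=F, B3=E, B4=F, B5=T
test 4 (a=4, c=4) fires B1->T, B1->F, B3->E, B2->F, B4->F, B5->F; hits B1=T, B1=F, B2=F, B3=E, B4=F, B5=F
test 5 (a=1, c=4) fires B1->T, B1->T, B1->T, B1->T, B1->F, B3->S, B2->F, B4->F, B5->F; hits B1=T, B1=F, B2=F, B3=S, B4=F, B5=F
test 6 (a=3, c=8) fires B1->T, B1->T, B1->F, B3->E, B2->F, B4->F, B5->F; hits B1=T, B1=F, B2=F, B3=E, B4=F, B5=F
test 7 (a=7, c=8) fires B1->F, B3->E, B2->F, B4->F, B5->T; hits B1=F, B2=F, B3=E, B4=F, B5=T
test 8 (a=8, c=6) fires B1->F, B3->E, B2->F, B4->F, B5->F; hits B1=F, B2=F, B3=E, B4=F, B5=F
test 9 (a=4, c=6) fires B1->T, B1->F, B3->E, B2->F, B4->F, B5->F; hits B1=T, B1=F, B2=F, B3=E, B4=F, B5=F
union over all inputs: B1=T, B1=F, B2=F, B3=S, B3=E, B4=F, B5=T, B5=F (8 outcomes)
checked all size-1 subsets: none covers 8 outcomes (max 6/8)
the canonical winner is {2, 5}: size 2, full 8-outcome coverage, earliest index list among size-2 covers

Answer: 2, 5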